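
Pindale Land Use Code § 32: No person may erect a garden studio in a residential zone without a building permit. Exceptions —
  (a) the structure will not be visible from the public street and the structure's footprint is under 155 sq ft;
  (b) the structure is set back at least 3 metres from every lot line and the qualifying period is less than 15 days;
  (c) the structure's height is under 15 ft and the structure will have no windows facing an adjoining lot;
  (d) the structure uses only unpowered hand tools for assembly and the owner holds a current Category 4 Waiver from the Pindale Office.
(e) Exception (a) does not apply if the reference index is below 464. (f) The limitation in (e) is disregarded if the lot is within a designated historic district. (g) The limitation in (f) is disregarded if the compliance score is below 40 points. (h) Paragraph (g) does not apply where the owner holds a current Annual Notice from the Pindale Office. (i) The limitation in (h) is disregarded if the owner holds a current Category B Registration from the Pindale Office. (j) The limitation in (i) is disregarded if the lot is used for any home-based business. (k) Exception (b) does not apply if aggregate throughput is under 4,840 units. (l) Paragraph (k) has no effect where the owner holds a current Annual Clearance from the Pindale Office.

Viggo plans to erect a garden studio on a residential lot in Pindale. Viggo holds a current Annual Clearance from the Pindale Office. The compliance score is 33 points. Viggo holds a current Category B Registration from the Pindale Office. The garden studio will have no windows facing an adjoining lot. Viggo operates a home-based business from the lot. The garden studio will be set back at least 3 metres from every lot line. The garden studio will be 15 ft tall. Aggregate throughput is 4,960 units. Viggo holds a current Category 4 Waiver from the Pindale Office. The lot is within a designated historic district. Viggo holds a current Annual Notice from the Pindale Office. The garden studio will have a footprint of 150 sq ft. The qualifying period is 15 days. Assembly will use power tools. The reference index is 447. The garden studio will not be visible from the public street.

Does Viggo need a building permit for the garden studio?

No — exception (a) applies; Viggo does not need a building permit.

Exception (a): the structure will not be visible from the street; the structure's footprint is 150 sq ft, under the 155 sq ft limit — every condition holds. Applying paragraphs (e)–(j): (e) operates (the reference index is 447, below the 464 limit), but is overridden by (f): (f) operates — the lot is in a historic district. (g) is triggered (the compliance score is 33 points, below the 40 points limit), but is itself disapplied by (h): (h) is triggered — a current Annual Notice is held. (i) is engaged (a current Category B Registration is held), but is overridden by (j): (j) operates against (i): a home-based business operates on the lot. So (a) applies.
Exception (b) fails — the qualifying period is 15 days, not less than 15 days.
Exception (c) does not apply: the structure's height is 15 ft, not under 15 ft.
Exception (d) fails — assembly uses power tools.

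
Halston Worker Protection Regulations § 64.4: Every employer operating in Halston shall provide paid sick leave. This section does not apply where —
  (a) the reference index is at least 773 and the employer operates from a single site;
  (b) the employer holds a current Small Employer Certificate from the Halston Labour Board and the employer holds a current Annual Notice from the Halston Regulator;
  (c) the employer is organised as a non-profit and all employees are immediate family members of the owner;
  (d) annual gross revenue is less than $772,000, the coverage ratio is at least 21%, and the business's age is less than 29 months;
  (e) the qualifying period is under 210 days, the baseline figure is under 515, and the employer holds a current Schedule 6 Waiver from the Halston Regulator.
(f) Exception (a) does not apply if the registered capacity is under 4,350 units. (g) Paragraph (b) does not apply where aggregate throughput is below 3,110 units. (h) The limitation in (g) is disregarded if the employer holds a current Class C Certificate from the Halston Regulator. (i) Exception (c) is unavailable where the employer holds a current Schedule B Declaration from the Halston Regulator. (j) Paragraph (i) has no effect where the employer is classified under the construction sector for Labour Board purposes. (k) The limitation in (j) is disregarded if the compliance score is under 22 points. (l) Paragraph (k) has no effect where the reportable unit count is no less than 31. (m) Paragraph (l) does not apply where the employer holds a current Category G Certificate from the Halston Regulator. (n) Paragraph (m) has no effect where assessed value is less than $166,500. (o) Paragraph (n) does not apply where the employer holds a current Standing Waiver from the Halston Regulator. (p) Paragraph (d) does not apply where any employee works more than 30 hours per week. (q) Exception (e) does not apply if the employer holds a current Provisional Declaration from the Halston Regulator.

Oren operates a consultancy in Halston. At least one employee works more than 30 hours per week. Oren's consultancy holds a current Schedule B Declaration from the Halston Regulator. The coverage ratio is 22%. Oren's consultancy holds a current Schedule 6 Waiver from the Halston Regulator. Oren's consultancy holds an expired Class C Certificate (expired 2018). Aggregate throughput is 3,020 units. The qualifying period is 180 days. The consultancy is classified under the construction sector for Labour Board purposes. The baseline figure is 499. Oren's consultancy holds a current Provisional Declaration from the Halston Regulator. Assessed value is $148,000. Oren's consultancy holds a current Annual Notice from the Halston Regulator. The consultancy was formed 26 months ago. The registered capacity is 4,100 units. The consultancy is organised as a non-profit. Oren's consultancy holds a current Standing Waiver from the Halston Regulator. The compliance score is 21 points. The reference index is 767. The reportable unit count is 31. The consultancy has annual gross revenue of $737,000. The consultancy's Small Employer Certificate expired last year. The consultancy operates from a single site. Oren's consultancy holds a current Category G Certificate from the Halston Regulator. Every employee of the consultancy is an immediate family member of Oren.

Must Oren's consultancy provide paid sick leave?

Yes — Oren's consultancy must provide paid sick leave.

Exception (a) requires that the reference index is at least 773; but the reference index is 767, short of 773, so (a) is unavailable.
Exception (b) fails — the Small Employer Certificate has expired.
Exception (c) is satisfied on its face — the employer is a non-profit; every employee is an immediate family member. But: (i) is engaged — a current Schedule B Declaration is held. (j) operates (the consultancy is classified under the construction sector), but yields to (k): (k) operates against (j): the compliance score is 21 points, under the 22 points limit. (l) operates (the reportable unit count is 31, meeting the 31 threshold), but yields to (m): (m) applies — a current Category G Certificate is held. (n) would limit (m) — assessed value is $148,000, less than the $166,500 limit — but (o) sets (n) aside: (o) operates against (n): a current Standing Waiver is held. Exception (c) does not apply.
Exception (d): annual gross revenue is $737,000, less than the $772,000 limit; the coverage ratio is 22%, meeting the 21% threshold; the business's age is 26 months, less than the 29 months limit — every condition holds. But: (p) operates against (d): at least one employee exceeds 30 hours/week. (d) is therefore removed.
Exception (e) is satisfied on its face — the qualifying period is 180 days, under the 210 days limit; the baseline figure is 499, under the 515 limit; a current Schedule 6 Waiver is held. But applying paragraph (q): (q) applies — a current Provisional Declaration is held. (e) is therefore removed.
No exception applies. The general rule governs.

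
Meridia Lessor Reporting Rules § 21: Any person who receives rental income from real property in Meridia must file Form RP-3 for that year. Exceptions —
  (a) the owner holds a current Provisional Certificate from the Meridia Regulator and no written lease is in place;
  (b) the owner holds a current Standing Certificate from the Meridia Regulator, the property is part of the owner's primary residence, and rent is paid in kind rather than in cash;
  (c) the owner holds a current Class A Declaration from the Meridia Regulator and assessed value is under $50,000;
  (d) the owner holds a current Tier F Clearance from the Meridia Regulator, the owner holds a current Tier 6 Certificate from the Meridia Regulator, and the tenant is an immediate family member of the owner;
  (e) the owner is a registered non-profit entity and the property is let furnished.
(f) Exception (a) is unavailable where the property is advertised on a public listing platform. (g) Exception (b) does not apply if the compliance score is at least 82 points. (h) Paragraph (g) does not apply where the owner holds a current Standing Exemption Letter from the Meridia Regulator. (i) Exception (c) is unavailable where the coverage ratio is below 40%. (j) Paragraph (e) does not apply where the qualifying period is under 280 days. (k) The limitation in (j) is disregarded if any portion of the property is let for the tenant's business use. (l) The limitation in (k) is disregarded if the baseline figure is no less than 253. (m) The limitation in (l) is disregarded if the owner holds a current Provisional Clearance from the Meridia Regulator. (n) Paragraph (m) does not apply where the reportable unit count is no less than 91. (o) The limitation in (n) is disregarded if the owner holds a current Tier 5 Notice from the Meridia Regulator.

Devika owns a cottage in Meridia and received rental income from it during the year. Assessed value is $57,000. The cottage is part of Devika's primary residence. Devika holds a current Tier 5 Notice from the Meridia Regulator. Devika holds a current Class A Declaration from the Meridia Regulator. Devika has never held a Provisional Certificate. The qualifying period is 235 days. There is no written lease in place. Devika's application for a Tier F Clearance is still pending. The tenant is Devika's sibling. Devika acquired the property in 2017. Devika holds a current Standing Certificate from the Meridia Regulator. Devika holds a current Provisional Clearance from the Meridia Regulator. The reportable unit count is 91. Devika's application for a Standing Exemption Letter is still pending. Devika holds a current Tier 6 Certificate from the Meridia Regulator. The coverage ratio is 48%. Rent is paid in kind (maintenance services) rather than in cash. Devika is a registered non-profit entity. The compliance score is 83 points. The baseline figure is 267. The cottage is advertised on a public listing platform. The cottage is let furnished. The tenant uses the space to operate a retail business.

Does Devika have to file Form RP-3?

No — exception (e) applies; Devika is not required to file Form RP-3.

Exception (a) requires that the owner holds a current Provisional Certificate from the Meridia Regulator; but the Provisional Certificate is not current, so (a) is unavailable.
Exception (b)'s conditions are all satisfied: a current Standing Certificate is held; the cottage is part of the primary residence; rent is paid in kind. However, paragraphs (g)–(h) must be considered: (g) operates against (b): the compliance score is 83 points, meeting the 82 points threshold. (h) is inapplicable (the Standing Exemption Letter is not current), so (g) stands. (b) is therefore removed.
Exception (c) does not apply: assessed value is $57,000, not under $50,000.
Exception (d) fails — the Tier F Clearance is not current.
Exception (e) is satisfied on its face — Devika is a registered non-profit; the property is let furnished. Considering the limiting provisions: (j) would limit (e) — the qualifying period is 235 days, under the 280 days limit — but (k) sets (j) aside: (k) operates against (j): the space is let for business use. (l) is engaged (the baseline figure is 267, meeting the 253 threshold), but is itself disapplied by (m): (m) operates — a current Provisional Clearance is held. (n) applies (the reportable unit count is 91, meeting the 91 threshold), but is overridden by (o): (o) is engaged — a current Tier 5 Notice is held. (e) remains available.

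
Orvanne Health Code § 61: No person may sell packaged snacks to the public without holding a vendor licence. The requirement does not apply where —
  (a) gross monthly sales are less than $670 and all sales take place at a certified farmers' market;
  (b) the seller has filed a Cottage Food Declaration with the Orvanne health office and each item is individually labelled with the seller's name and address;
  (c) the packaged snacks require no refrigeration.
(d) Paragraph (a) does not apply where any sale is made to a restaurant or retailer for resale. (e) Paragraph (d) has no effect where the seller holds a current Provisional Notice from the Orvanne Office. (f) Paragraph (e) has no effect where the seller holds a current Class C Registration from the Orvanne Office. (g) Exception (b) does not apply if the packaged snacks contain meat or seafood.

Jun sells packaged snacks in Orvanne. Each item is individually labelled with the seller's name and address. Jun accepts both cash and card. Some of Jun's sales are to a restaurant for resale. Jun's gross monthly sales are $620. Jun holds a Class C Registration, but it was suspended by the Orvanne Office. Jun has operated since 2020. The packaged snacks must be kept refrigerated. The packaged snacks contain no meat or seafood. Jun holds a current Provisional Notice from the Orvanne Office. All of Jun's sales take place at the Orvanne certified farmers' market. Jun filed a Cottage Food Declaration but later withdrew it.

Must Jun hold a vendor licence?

Exception (a): gross monthly sales are $620, less than the $670 limit; all sales are at a certified farmers' market — every condition holds. As to paragraphs (d)–(f): (d) would limit (a) — some sales are to a restaurant for resale — but (e) sets (d) aside: (e) operates against (d): a current Provisional Notice is held. (f), which would lift (e), is not triggered — there is no Class C Registration in force. (a) remains available.
Exception (b) fails — the Cottage Food Declaration was withdrawn.
Exception (c) fails — the packaged snacks require refrigeration.

No — exception (a) applies; Jun is not required to hold a vendor licence.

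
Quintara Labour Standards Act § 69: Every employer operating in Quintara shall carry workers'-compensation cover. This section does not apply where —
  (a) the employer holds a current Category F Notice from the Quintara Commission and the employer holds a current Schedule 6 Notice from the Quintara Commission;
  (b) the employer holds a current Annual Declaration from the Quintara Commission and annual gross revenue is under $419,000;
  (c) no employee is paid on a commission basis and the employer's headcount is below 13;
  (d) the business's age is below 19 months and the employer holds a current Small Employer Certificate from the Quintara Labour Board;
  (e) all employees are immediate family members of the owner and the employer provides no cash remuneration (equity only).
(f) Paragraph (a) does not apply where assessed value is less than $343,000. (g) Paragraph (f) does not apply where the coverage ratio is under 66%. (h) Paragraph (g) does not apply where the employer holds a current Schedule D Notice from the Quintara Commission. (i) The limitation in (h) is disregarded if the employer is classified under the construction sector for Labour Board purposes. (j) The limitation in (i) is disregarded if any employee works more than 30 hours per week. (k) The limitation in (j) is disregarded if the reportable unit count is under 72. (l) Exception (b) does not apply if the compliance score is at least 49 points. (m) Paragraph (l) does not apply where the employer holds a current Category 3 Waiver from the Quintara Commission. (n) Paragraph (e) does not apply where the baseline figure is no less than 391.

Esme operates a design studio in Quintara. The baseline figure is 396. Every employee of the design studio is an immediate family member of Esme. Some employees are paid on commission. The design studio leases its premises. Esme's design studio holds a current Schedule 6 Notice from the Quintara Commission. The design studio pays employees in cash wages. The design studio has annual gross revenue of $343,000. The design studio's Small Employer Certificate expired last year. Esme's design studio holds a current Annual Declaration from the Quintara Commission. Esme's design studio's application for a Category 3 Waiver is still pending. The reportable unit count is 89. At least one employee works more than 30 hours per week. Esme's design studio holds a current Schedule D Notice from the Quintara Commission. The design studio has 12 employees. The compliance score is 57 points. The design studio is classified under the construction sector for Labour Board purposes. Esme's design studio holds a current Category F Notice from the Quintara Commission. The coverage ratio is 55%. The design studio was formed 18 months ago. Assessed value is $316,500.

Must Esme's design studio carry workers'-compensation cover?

Yes — Esme's design studio must carry workers'-compensation cover.

Exception (a): a current Category F Notice is held; a current Schedule 6 Notice is held — every condition holds. But: (f) operates against (a): assessed value is $316,500, less than the $343,000 limit. (g) would limit (f) — the coverage ratio is 55%, under the 66% limit — but (h) sets (g) aside: (h) operates against (g): a current Schedule D Notice is held. (i) is engaged (the design studio is classified under the construction sector), but is set aside by (j): (j) operates — at least one employee exceeds 30 hours/week. (k), which would lift (j), is not engaged — the reportable unit count is 89, not under 72. Exception (a) does not apply.
All of (b)'s requirements are met (a current Annual Declaration is held; annual gross revenue is $343,000, under the $419,000 limit). Turning to paragraphs (l)–(m): (l) operates against (b): the compliance score is 57 points, meeting the 49 points threshold. (m) is inapplicable (there is no Category 3 Waiver in force), so (l) stands. (b) is therefore removed.
Exception (c) requires that no employee is paid on a commission basis; but some employees are paid on commission, so (c) is unavailable.
Exception (d) requires that the employer holds a current Small Employer Certificate from the Quintara Labour Board; but the Small Employer Certificate has expired, so (d) is unavailable.
Exception (e) requires that the employer provides no cash remuneration (equity only); but employees are paid cash wages, so (e) is unavailable.
No exception displaces § 69.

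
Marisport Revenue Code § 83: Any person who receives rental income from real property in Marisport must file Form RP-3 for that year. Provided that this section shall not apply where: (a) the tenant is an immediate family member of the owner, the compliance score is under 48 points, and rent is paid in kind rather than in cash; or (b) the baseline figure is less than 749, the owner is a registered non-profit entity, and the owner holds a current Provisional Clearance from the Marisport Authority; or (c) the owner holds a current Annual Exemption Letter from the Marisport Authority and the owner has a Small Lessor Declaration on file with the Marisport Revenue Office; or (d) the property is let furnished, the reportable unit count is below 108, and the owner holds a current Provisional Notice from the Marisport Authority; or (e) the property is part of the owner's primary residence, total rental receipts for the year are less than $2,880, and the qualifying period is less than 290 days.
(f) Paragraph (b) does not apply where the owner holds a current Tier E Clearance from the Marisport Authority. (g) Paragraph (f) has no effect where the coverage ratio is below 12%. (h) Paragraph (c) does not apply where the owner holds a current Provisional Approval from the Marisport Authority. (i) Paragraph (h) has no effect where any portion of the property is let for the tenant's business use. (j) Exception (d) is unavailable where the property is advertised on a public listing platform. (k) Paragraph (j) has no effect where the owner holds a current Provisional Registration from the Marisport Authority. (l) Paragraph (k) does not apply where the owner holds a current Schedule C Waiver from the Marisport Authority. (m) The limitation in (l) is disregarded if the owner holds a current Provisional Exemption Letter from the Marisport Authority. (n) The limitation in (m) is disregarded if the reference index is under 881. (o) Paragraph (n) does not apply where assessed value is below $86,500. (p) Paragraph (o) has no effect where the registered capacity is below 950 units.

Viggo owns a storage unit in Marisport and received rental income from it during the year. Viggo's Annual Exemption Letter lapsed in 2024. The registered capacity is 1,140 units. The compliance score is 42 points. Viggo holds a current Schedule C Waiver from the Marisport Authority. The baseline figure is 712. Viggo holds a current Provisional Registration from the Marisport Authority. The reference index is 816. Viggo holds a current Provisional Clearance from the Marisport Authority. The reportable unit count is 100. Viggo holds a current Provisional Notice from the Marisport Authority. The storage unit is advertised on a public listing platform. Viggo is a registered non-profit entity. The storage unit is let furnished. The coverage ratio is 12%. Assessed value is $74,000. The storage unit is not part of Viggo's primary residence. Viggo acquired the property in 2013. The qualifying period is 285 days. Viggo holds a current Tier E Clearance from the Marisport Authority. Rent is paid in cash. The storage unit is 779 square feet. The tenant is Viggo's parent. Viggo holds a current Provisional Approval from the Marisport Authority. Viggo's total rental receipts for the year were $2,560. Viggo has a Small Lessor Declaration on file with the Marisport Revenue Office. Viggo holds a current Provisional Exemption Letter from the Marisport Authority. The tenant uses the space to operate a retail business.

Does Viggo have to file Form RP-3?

No — exception (d) applies; Viggo is not required to file Form RP-3.

Exception (a) requires that rent is paid in kind rather than in cash; but rent is paid in cash, so (a) is unavailable.
Exception (b) is satisfied on its face — the baseline figure is 712, less than the 749 limit; Viggo is a registered non-profit; a current Provisional Clearance is held. But: (f) is triggered — a current Tier E Clearance is held. (g), which would lift (f), does not operate here — the coverage ratio is 12%, not below 12%. (b) is therefore removed.
Exception (c) does not apply: the Annual Exemption Letter is not current.
Exception (d)'s conditions are all satisfied: the property is let furnished; the reportable unit count is 100, below the 108 limit; a current Provisional Notice is held. As to paragraphs (j)–(p): (j) is engaged (the property is publicly advertised), but is displaced by (k): (k) operates against (j): a current Provisional Registration is held. (l) operates (a current Schedule C Waiver is held), but is overridden by (m): (m) operates against (l): a current Provisional Exemption Letter is held. (n) would limit (m) — the reference index is 816, under the 881 limit — but (o) sets (n) aside: (o) operates against (n): assessed value is $74,000, below the $86,500 limit. (p), which would lift (o), is inapplicable — the registered capacity is 1,140 units, not below 950 units. (d) remains available.
Exception (e) does not apply: the storage unit is not part of the primary residence.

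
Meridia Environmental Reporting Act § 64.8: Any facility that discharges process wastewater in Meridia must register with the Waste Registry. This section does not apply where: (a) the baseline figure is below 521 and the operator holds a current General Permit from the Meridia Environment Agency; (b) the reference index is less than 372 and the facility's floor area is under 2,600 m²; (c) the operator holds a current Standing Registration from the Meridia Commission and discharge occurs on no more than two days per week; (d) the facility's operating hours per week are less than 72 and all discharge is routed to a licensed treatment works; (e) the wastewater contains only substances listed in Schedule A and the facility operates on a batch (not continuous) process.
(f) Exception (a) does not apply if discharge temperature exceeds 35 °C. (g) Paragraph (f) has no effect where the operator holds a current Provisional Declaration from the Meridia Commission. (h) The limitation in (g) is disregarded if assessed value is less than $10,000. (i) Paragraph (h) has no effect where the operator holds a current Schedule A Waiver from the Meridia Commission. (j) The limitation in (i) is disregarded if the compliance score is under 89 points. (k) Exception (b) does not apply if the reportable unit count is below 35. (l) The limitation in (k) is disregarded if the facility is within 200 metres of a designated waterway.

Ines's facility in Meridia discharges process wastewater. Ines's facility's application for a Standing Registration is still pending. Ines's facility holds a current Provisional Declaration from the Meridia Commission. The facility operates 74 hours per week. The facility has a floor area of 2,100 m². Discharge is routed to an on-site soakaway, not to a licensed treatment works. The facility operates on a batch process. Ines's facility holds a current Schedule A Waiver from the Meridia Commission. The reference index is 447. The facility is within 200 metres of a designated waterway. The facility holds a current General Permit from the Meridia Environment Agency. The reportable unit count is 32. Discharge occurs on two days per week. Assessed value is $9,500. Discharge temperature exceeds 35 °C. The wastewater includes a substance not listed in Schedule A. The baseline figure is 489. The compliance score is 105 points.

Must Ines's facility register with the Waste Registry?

Exception (a): the baseline figure is 489, below the 521 limit; a current General Permit is held — every condition holds. As to paragraphs (f)–(j): (f) would limit (a) — discharge temperature exceeds 35 °C — but (g) sets (f) aside: (g) operates against (f): a current Provisional Declaration is held. (h) is engaged (assessed value is $9,500, less than the $10,000 limit), but is displaced by (i): (i) operates — a current Schedule A Waiver is held. (j) is inapplicable (the compliance score is 105 points, not under 89 points), so (i) stands. So (a) applies.
Exception (b) requires that the reference index is less than 372; but the reference index is 447, not less than 372, so (b) is unavailable.
Exception (c) requires that the operator holds a current Standing Registration from the Meridia Commission; but the Standing Registration is not current, so (c) is unavailable.
Exception (d) does not apply: the facility's operating hours per week are 74, not less than 72.
Exception (e) fails — the wastewater includes a non-Schedule-A substance.

No — exception (a) applies; Ines's facility is not required to register with the Waste Registry.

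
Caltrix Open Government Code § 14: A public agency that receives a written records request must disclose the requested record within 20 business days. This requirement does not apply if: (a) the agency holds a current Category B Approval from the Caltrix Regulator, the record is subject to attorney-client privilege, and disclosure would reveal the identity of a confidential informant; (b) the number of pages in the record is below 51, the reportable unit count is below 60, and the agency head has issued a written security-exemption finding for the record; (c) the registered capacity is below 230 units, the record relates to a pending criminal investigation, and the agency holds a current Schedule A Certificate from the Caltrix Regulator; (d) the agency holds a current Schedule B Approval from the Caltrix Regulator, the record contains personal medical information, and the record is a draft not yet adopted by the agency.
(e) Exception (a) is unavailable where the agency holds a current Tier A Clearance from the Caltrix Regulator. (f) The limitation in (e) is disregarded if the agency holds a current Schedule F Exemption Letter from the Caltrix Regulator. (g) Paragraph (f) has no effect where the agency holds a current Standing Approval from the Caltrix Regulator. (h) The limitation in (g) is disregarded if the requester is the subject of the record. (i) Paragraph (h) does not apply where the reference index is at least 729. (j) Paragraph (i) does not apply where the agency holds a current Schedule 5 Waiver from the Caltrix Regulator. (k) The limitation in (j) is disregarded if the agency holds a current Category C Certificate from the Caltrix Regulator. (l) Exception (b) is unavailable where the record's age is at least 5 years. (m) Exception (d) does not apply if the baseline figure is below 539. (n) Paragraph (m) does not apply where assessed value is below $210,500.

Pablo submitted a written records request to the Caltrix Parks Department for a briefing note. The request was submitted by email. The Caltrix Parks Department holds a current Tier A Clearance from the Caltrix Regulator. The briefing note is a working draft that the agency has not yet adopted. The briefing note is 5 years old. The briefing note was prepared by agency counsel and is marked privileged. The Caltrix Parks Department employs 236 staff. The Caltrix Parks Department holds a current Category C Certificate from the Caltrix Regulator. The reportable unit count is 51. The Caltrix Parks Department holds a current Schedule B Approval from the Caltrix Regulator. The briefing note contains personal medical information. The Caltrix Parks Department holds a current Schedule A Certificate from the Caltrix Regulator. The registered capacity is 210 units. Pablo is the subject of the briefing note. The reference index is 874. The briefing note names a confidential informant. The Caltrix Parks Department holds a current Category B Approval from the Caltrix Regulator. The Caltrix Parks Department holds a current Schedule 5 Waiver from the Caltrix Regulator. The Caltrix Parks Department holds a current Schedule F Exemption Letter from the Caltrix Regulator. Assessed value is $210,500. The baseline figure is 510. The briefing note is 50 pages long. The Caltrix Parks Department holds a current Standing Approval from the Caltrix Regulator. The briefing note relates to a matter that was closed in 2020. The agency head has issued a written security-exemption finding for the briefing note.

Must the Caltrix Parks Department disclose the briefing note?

Exception (a)'s conditions are all satisfied: a current Category B Approval is held; the briefing note is privileged; the briefing note names a confidential informant. However, paragraphs (e)–(k) must be considered: (e) applies — a current Tier A Clearance is held. (f) is engaged (a current Schedule F Exemption Letter is held), but is overridden by (g): (g) operates against (f): a current Standing Approval is held. (h) is engaged (Pablo is the subject of the briefing note), but is overridden by (i): (i) operates — the reference index is 874, meeting the 729 threshold. (j) would limit (i) — a current Schedule 5 Waiver is held — but (k) sets (j) aside: (k) operates against (j): a current Category C Certificate is held. (a) is therefore removed.
Exception (b): the number of pages in the record is 50, below the 51 limit; the reportable unit count is 51, below the 60 limit; a written security-exemption finding has been issued — every condition holds. However, paragraph (l) must be considered: (l) operates against (b): the record's age is 5 years, meeting the 5 years threshold. (b) is therefore removed.
Exception (c) requires that the record relates to a pending criminal investigation; but the briefing note relates to a closed matter, so (c) is unavailable.
Exception (d): a current Schedule B Approval is held; the briefing note contains personal medical information; the briefing note is an unadopted draft — every condition holds. But: (m) is engaged — the baseline figure is 510, below the 539 limit. (n) is not engaged (assessed value is $210,500, not below $210,500), so (m) stands. (d) is therefore removed.
Every exception is unavailable, so the rule governs.

Yes — the Caltrix Parks Department must disclose the briefing note.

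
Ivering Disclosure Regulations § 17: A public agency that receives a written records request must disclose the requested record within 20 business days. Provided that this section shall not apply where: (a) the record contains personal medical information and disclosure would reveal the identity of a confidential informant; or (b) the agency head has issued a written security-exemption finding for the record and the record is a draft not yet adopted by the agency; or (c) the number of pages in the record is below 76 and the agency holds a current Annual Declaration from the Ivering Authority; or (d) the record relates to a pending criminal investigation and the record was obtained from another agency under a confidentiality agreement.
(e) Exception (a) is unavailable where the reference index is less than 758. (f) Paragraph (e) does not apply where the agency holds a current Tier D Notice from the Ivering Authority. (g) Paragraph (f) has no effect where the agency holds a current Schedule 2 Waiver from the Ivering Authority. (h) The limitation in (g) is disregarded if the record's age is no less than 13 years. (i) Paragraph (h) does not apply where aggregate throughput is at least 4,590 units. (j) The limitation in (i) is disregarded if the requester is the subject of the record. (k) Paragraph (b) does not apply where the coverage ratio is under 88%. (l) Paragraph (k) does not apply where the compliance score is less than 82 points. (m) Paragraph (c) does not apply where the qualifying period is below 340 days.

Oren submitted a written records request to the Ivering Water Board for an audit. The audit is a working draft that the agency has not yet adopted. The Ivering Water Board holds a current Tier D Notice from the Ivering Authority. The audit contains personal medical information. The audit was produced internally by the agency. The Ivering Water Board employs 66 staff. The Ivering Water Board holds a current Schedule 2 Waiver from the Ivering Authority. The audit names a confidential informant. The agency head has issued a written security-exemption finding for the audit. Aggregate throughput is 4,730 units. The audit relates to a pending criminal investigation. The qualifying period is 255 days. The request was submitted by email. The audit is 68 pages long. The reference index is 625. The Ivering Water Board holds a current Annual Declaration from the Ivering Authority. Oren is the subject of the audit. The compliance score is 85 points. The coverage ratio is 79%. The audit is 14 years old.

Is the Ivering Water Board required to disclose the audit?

No — exception (a) applies; the Ivering Water Board is not required to disclose the audit.

All of (a)'s requirements are met (the audit contains personal medical information; the audit names a confidential informant). As to paragraphs (e)–(j): (e) applies (the reference index is 625, less than the 758 limit), but yields to (f): (f) operates — a current Tier D Notice is held. (g) is engaged (a current Schedule 2 Waiver is held), but is overridden by (h): (h) operates — the record's age is 14 years, meeting the 13 years threshold. (i) would limit (h) — aggregate throughput is 4,730 units, meeting the 4,590 units threshold — but (j) sets (i) aside: (j) operates against (i): Oren is the subject of the audit. So (a) applies.
Exception (b) is satisfied on its face — a written security-exemption finding has been issued; the audit is an unadopted draft. Turning to paragraphs (k)–(l): (k) operates — the coverage ratio is 79%, under the 88% limit. (l) is inapplicable (the compliance score is 85 points, not less than 82 points), so (k) stands. So (b) is unavailable.
Exception (c): the number of pages in the record is 68, below the 76 limit; a current Annual Declaration is held — every condition holds. Turning to paragraph (m): (m) operates against (c): the qualifying period is 255 days, below the 340 days limit. So (c) is unavailable.
Exception (d) requires that the record was obtained from another agency under a confidentiality agreement; but the audit was produced internally, so (d) is unavailable.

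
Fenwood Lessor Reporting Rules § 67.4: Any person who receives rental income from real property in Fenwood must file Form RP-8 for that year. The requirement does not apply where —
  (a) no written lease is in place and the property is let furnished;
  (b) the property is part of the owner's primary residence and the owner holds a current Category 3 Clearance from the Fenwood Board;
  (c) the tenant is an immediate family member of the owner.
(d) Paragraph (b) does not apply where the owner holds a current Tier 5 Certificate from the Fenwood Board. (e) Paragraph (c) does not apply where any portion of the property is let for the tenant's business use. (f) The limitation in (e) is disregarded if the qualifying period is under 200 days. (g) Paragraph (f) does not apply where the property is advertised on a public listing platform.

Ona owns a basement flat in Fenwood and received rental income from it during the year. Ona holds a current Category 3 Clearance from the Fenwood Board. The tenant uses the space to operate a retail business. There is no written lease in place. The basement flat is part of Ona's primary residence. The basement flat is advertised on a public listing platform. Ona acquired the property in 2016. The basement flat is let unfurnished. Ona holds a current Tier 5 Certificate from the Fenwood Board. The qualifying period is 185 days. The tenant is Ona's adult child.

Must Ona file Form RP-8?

Exception (a) does not apply: the property is let unfurnished.
Exception (b): the basement flat is part of the primary residence; a current Category 3 Clearance is held — every condition holds. Turning to paragraph (d): (d) operates — a current Tier 5 Certificate is held. (b) is therefore removed.
Exception (c)'s conditions are all satisfied: the tenant is an immediate family member. However, paragraphs (e)–(g) must be considered: (e) is triggered — the space is let for business use. (f) applies (the qualifying period is 185 days, under the 200 days limit), but yields to (g): (g) operates — the property is publicly advertised. So (c) is unavailable.
No exception displaces § 67.4.

Yes — Ona must file Form RP-8.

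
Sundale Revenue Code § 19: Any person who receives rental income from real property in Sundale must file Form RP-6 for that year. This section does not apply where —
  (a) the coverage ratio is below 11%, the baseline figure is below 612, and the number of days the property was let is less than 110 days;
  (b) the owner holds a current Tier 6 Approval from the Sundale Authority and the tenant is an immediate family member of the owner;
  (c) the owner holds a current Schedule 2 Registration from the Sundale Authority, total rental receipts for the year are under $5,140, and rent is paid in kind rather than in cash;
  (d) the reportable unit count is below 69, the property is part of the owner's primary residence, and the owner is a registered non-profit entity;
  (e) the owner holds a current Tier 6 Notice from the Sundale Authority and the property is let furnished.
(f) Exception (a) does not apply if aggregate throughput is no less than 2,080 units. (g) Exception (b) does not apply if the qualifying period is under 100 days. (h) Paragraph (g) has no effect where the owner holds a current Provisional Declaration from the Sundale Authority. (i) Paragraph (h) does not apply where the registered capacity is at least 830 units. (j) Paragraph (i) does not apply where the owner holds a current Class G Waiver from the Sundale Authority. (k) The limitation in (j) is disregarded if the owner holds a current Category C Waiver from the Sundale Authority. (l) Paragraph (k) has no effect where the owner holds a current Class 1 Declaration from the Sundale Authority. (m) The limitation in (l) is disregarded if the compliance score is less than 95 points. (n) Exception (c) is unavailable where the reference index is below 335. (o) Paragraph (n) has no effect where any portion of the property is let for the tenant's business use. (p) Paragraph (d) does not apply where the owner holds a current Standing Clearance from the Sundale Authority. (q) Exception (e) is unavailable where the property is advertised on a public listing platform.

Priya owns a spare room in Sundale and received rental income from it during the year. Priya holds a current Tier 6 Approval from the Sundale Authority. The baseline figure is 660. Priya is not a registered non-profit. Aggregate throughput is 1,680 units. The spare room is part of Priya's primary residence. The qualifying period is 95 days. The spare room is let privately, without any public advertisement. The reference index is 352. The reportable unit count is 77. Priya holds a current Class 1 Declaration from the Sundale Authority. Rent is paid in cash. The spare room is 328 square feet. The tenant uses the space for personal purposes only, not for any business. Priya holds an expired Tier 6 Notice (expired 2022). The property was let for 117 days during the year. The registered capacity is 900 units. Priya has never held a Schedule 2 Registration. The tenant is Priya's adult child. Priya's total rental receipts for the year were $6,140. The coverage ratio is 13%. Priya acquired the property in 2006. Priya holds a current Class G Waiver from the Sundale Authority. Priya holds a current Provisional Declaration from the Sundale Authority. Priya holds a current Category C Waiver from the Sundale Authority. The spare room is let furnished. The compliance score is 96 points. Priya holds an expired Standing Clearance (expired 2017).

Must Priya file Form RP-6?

Exception (a) fails — the coverage ratio is 13%, not below 11%.
All of (b)'s requirements are met (a current Tier 6 Approval is held; the tenant is an immediate family member). As to paragraphs (g)–(m): (g) would limit (b) — the qualifying period is 95 days, under the 100 days limit — but (h) sets (g) aside: (h) operates against (g): a current Provisional Declaration is held. (i) applies (the registered capacity is 900 units, meeting the 830 units threshold), but is set aside by (j): (j) applies — a current Class G Waiver is held. (k) would limit (j) — a current Category C Waiver is held — but (l) sets (k) aside: (l) operates against (k): a current Class 1 Declaration is held. (m) is inapplicable (the compliance score is 96 points, not less than 95 points), so (l) stands. So (b) applies.
Exception (c) requires that the owner holds a current Schedule 2 Registration from the Sundale Authority; but there is no Schedule 2 Registration in force, so (c) is unavailable.
Exception (d) fails — the reportable unit count is 77, not below 69.
Exception (e) fails — no current Tier 6 Notice is held.

No — exception (b) applies; Priya is not required to file Form RP-6.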